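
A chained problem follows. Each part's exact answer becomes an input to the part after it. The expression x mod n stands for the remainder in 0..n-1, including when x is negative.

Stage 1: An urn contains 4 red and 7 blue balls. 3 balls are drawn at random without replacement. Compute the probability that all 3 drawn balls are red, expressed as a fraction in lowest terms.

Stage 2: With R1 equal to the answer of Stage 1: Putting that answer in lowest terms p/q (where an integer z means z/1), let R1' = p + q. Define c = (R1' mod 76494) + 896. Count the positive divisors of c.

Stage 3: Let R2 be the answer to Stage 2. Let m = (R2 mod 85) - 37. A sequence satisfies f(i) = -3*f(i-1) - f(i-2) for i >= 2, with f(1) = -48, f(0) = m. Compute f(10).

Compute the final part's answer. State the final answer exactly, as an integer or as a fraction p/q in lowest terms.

Stage 1: total draws C(11,3) = 165; favorable C(4,3) = 4; P = 4/165; answer 4/165
Stage 2: R1 = 4/165; threaded value p + q = 169; c = 1065; 1065 = 3 * 5 * 71; number of divisors = (1+1) * (1+1) * (1+1) = 8; answer 8
Stage 3: R2 = 8; m = -29; f(2) = -3*(-48) - 1*(-29) = 173; iterating: f(2)=173, f(3)=-471, f(4)=1240, f(5)=-3249, f(6)=8507, f(7)=-22272, f(8)=58309, f(9)=-152655, f(10)=399656; answer 399656

399656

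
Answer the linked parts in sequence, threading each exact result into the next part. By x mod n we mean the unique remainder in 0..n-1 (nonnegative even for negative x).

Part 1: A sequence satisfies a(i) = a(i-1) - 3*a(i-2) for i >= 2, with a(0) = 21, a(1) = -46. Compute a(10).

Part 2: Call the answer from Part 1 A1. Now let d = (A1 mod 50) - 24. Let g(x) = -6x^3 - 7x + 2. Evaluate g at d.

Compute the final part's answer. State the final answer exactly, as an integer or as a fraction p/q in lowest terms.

-10450

Part 1: a(2) = 1*(-46) - 3*(21) = -109; iterating: a(2)=-109, a(3)=29, a(4)=356, a(5)=269, a(6)=-799, a(7)=-1606, a(8)=791, a(9)=5609, a(10)=3236; answer 3236
Part 2: A1 = 3236; d = 12; -6*(12)^3 - 7*(12)^1 + 2 = (-10368) + (-84) + (2) = -10450; answer -10450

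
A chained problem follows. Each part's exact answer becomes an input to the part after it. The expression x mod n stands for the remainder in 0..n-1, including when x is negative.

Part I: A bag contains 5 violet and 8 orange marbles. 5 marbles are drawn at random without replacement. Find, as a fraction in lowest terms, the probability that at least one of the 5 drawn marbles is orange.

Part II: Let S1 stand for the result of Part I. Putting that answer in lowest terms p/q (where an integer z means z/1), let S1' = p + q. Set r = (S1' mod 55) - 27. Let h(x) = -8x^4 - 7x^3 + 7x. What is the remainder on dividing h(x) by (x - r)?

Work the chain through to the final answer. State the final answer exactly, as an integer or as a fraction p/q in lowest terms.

-552848

Part I: total draws C(13,5) = 1287; complement C(5,5) = 1; favorable 1287 - 1 = 1286; P = 1286/1287; answer 1286/1287
Part II: S1 = 1286/1287; threaded value p + q = 2573; r = 16; remainder = value at the root: -8*(16)^4 - 7*(16)^3 + 7*(16)^1 = (-524288) + (-28672) + (112) = -552848; answer -552848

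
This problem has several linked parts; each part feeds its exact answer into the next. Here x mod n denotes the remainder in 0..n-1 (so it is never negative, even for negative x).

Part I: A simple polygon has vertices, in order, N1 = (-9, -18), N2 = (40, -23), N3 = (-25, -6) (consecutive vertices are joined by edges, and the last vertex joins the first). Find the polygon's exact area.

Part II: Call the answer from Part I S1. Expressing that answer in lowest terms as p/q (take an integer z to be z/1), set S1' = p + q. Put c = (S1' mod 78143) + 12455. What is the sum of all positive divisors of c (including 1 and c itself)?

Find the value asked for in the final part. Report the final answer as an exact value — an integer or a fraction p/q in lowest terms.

Part I: cross terms: (-9*-23 - 40*-18)=927, (40*-6 - -25*-23)=-815, (-25*-18 - -9*-6)=396; twice the area = |508| = 508; area = 254; answer 254
Part II: S1 = 254; threaded value p + q = 255; c = 12710; 12710 = 2 * 5 * 31 * 41; sigma = (1 + 2) * (1 + 5) * (1 + 31) * (1 + 41) = 3 * 6 * 32 * 42 = 24192; answer 24192

24192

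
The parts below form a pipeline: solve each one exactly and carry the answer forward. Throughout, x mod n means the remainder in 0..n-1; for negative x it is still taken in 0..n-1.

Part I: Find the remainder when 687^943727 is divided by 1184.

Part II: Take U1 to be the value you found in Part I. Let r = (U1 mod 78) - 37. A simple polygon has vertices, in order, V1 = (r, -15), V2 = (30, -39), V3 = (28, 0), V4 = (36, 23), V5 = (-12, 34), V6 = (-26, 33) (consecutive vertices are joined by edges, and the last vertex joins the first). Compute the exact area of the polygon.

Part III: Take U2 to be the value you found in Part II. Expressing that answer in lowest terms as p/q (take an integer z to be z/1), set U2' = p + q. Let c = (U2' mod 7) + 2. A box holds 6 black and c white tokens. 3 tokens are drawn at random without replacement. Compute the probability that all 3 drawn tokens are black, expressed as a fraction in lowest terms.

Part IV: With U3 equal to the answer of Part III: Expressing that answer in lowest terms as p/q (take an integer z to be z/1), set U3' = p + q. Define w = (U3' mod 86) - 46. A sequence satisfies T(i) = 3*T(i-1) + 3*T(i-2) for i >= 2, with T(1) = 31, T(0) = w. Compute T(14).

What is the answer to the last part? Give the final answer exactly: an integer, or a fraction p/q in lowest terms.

Part I: squarings mod 1184: 687^1=687, 687^2=737, 687^4=897, 687^8=673, 687^16=641, 687^32=33, 687^64=1089, 687^128=737, 687^256=897, 687^512=673, 687^1024=641, 687^2048=33, 687^4096=1089, 687^8192=737, 687^16384=897, 687^32768=673, 687^65536=641, 687^131072=33, 687^262144=1089, 687^524288=737; 687^943727 = 687^1 * 687^2 * 687^4 * 687^8 * 687^32 * 687^64 * 687^512 * 687^1024 * 687^8192 * 687^16384 * 687^131072 * 687^262144 * 687^524288 = 559 (mod 1184); answer 559
Part II: U1 = 559; r = -24; cross terms: (-24*-39 - 30*-15)=1386, (30*0 - 28*-39)=1092, (28*23 - 36*0)=644, (36*34 - -12*23)=1500, (-12*33 - -26*34)=488, (-26*-15 - -24*33)=1182; twice the area = |6292| = 6292; area = 3146; answer 3146
Part III: U2 = 3146; threaded value p + q = 3147; c = 6; total draws C(12,3) = 220; favorable C(6,3) = 20; P = 1/11; answer 1/11
Part IV: U3 = 1/11; threaded value p + q = 12; w = -34; T(2) = 3*(31) + 3*(-34) = -9; iterating: T(2)=-9, T(3)=66, T(4)=171, T(5)=711, T(6)=2646, T(7)=10071, T(8)=38151, T(9)=144666, T(10)=548451, T(11)=2079351, T(12)=7883406, T(13)=29888271, T(14)=113315031; answer 113315031

113315031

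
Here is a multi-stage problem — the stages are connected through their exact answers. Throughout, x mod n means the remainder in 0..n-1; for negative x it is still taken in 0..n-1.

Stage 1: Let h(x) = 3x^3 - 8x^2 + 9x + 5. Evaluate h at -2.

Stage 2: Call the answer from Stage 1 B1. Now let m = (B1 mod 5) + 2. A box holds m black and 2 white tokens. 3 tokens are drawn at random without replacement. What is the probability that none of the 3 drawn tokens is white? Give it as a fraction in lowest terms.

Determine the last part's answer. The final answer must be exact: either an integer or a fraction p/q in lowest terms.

Stage 1: 3*(-2)^3 - 8*(-2)^2 + 9*(-2)^1 + 5 = (-24) + (-32) + (-18) + (5) = -69; answer -69
Stage 2: B1 = -69; m = 3; total draws C(5,3) = 10; favorable C(3,3) = 1; P = 1/10; answer 1/10

1/10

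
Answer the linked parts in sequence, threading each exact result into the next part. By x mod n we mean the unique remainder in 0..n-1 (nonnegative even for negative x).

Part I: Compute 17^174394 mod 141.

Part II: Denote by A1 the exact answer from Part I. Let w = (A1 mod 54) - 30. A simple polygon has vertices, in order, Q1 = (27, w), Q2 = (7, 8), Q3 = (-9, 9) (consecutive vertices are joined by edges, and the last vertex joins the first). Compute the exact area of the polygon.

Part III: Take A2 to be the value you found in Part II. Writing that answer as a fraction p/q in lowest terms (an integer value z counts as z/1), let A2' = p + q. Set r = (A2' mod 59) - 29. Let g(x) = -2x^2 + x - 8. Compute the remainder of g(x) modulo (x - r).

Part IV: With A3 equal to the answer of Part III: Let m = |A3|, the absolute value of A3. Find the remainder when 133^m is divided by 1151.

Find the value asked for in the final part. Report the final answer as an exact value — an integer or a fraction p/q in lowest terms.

247

Part I: squarings mod 141: 17^1=17, 17^2=7, 17^4=49, 17^8=4, 17^16=16, 17^32=115, 17^64=112, 17^128=136, 17^256=25, 17^512=61, 17^1024=55, 17^2048=64, 17^4096=7, 17^8192=49, 17^16384=4, 17^32768=16, 17^65536=115, 17^131072=112; 17^174394 = 17^2 * 17^8 * 17^16 * 17^32 * 17^256 * 17^2048 * 17^8192 * 17^32768 * 17^131072 = 4 (mod 141); answer 4
Part II: A1 = 4; w = -26; cross terms: (27*8 - 7*-26)=398, (7*9 - -9*8)=135, (-9*-26 - 27*9)=-9; twice the area = |524| = 524; area = 262; answer 262
Part III: A2 = 262; threaded value p + q = 263; r = -2; remainder = value at the root: -2*(-2)^2 + 1*(-2)^1 - 8 = (-8) + (-2) + (-8) = -18; answer -18
Part IV: A3 = -18; m = 18; squarings mod 1151: 133^1=133, 133^2=424, 133^4=220, 133^8=58, 133^16=1062; 133^18 = 133^2 * 133^16 = 247 (mod 1151); answer 247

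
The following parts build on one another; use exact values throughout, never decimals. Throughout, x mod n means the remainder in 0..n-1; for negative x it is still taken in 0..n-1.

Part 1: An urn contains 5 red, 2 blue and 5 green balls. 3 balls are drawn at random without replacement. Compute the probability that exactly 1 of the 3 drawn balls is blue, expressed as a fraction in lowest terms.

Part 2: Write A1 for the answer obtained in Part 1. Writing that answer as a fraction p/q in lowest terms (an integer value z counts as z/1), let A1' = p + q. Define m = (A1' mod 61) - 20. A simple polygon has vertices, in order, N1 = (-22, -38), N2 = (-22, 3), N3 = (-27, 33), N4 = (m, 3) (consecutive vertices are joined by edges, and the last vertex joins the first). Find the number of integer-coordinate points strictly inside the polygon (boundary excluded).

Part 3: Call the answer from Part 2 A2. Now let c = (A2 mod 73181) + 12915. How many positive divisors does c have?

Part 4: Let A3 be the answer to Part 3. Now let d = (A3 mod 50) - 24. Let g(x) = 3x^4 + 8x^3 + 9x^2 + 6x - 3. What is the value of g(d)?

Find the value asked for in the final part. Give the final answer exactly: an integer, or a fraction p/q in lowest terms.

Part 1: total draws C(12,3) = 220; favorable C(2,1)*C(10,2) = 90; P = 9/22; answer 9/22
Part 2: A1 = 9/22; threaded value p + q = 31; m = 11; cross terms: (-22*3 - -22*-38)=-902, (-22*33 - -27*3)=-645, (-27*3 - 11*33)=-444, (11*-38 - -22*3)=-352; twice the area = |-2343| = 2343; area = 2343/2; boundary points = 41 + 5 + 2 + 1 = 49; strictly interior points = area - boundary/2 + 1 = 1148; answer 1148
Part 3: A2 = 1148; c = 14063; 14063 = 7^3 * 41; number of divisors = (3+1) * (1+1) = 8; answer 8
Part 4: A3 = 8; d = -16; 3*(-16)^4 + 8*(-16)^3 + 9*(-16)^2 + 6*(-16)^1 - 3 = (196608) + (-32768) + (2304) + (-96) + (-3) = 166045; answer 166045

166045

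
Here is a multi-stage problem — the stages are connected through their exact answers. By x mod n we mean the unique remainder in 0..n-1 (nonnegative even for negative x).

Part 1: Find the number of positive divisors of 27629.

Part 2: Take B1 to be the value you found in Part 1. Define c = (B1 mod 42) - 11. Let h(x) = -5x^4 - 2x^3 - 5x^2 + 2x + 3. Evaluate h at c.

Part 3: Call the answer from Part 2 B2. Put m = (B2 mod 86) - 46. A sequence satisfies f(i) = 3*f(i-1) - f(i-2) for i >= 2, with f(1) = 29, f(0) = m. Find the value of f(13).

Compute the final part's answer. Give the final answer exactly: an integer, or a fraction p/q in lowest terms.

Part 1: 27629 = 7 * 3947; number of divisors = (1+1) * (1+1) = 4; answer 4
Part 2: B1 = 4; c = -7; -5*(-7)^4 - 2*(-7)^3 - 5*(-7)^2 + 2*(-7)^1 + 3 = (-12005) + (686) + (-245) + (-14) + (3) = -11575; answer -11575
Part 3: B2 = -11575; m = -11; f(2) = 3*(29) - 1*(-11) = 98; iterating: f(2)=98, f(3)=265, f(4)=697, f(5)=1826, f(6)=4781, f(7)=12517, f(8)=32770, f(9)=85793, f(10)=224609, f(11)=588034, f(12)=1539493, f(13)=4030445; answer 4030445

4030445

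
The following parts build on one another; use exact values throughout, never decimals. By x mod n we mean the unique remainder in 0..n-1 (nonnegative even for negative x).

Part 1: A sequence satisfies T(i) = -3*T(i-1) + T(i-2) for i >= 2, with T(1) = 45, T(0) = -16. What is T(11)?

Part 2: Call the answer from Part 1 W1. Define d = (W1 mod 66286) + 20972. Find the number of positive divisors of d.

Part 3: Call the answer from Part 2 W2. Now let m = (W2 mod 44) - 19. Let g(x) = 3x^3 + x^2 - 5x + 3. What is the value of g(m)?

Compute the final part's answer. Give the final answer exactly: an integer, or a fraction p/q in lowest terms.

Part 1: T(2) = -3*(45) + 1*(-16) = -151; iterating: T(2)=-151, T(3)=498, T(4)=-1645, T(5)=5433, T(6)=-17944, T(7)=59265, T(8)=-195739, T(9)=646482, T(10)=-2135185, T(11)=7052037; answer 7052037
Part 2: W1 = 7052037; d = 46693; 46693 = 53 * 881; number of divisors = (1+1) * (1+1) = 4; answer 4
Part 3: W2 = 4; m = -15; 3*(-15)^3 + 1*(-15)^2 - 5*(-15)^1 + 3 = (-10125) + (225) + (75) + (3) = -9822; answer -9822

-9822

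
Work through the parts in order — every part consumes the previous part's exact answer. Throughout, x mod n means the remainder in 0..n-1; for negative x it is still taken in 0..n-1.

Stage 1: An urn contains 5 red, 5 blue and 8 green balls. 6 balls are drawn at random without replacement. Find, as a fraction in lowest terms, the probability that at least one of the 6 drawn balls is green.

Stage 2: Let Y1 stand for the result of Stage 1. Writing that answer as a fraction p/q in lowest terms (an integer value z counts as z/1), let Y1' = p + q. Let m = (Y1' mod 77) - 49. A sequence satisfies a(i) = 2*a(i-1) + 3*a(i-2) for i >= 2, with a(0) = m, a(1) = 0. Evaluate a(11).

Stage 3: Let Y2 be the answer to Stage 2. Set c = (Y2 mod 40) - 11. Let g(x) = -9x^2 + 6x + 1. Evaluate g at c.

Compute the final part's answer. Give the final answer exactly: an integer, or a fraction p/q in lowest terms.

-398

Stage 1: total draws C(18,6) = 18564; complement C(10,6) = 210; favorable 18564 - 210 = 18354; P = 437/442; answer 437/442
Stage 2: Y1 = 437/442; threaded value p + q = 879; m = -17; a(2) = 2*(0) + 3*(-17) = -51; iterating: a(2)=-51, a(3)=-102, a(4)=-357, a(5)=-1020, a(6)=-3111, a(7)=-9282, a(8)=-27897, a(9)=-83640, a(10)=-250971, a(11)=-752862; answer -752862
Stage 3: Y2 = -752862; c = 7; -9*(7)^2 + 6*(7)^1 + 1 = (-441) + (42) + (1) = -398; answer -398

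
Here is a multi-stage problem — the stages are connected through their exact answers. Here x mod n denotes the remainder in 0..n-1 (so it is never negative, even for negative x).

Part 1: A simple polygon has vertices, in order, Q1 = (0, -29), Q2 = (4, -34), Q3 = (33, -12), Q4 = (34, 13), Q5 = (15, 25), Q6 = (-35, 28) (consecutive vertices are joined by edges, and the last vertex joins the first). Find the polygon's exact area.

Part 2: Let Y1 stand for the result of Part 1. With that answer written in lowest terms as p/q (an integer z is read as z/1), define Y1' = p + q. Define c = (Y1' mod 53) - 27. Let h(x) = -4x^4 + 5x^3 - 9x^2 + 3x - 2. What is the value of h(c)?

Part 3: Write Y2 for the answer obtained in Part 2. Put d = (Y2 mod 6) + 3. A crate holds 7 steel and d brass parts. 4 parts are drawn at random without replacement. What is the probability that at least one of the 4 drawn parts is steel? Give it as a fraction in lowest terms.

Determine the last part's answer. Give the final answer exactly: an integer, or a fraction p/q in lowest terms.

329/330

Part 1: cross terms: (0*-34 - 4*-29)=116, (4*-12 - 33*-34)=1074, (33*13 - 34*-12)=837, (34*25 - 15*13)=655, (15*28 - -35*25)=1295, (-35*-29 - 0*28)=1015; twice the area = |4992| = 4992; area = 2496; answer 2496
Part 2: Y1 = 2496; threaded value p + q = 2497; c = -21; -4*(-21)^4 + 5*(-21)^3 - 9*(-21)^2 + 3*(-21)^1 - 2 = (-777924) + (-46305) + (-3969) + (-63) + (-2) = -828263; answer -828263
Part 3: Y2 = -828263; d = 4; total draws C(11,4) = 330; complement C(4,4) = 1; favorable 330 - 1 = 329; P = 329/330; answer 329/330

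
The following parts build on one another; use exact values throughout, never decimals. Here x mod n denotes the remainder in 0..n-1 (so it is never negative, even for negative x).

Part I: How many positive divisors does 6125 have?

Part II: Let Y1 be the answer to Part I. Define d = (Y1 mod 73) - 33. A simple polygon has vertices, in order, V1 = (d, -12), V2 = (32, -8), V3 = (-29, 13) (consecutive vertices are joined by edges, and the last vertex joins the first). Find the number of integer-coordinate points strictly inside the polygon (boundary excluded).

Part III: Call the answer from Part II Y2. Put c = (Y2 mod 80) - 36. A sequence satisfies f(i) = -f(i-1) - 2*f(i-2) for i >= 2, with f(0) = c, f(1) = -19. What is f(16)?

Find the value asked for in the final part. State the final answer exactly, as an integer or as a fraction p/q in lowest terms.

Part I: 6125 = 5^3 * 7^2; number of divisors = (3+1) * (2+1) = 12; answer 12
Part II: Y1 = 12; d = -21; cross terms: (-21*-8 - 32*-12)=552, (32*13 - -29*-8)=184, (-29*-12 - -21*13)=621; twice the area = |1357| = 1357; area = 1357/2; boundary points = 1 + 1 + 1 = 3; strictly interior points = area - boundary/2 + 1 = 678; answer 678
Part III: Y2 = 678; c = 2; f(2) = -1*(-19) - 2*(2) = 15; iterating: f(2)=15, f(3)=23, f(4)=-53, f(5)=7, f(6)=99, f(7)=-113, f(8)=-85, f(9)=311, f(10)=-141, f(11)=-481, f(12)=763, f(13)=199, f(14)=-1725, f(15)=1327, f(16)=2123; answer 2123

2123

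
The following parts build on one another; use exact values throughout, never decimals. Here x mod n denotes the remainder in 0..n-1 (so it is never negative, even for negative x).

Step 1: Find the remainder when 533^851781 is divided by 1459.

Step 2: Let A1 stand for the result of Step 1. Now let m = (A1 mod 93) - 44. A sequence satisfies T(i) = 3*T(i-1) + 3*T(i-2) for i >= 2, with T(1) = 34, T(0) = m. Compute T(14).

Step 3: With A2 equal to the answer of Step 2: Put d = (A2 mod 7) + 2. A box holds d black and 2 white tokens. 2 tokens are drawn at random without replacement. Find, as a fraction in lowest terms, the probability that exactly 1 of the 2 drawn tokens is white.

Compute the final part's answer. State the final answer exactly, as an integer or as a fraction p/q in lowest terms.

Step 1: squarings mod 1459: 533^1=533, 533^2=1043, 533^4=894, 533^8=1163, 533^16=76, 533^32=1399, 533^64=682, 533^128=1162, 533^256=669, 533^512=1107, 533^1024=1348, 533^2048=649, 533^4096=1009, 533^8192=1158, 533^16384=143, 533^32768=23, 533^65536=529, 533^131072=1172, 533^262144=665, 533^524288=148; 533^851781 = 533^1 * 533^4 * 533^64 * 533^256 * 533^512 * 533^1024 * 533^2048 * 533^4096 * 533^8192 * 533^16384 * 533^32768 * 533^262144 * 533^524288 = 1088 (mod 1459); answer 1088
Step 2: A1 = 1088; m = 21; T(2) = 3*(34) + 3*(21) = 165; iterating: T(2)=165, T(3)=597, T(4)=2286, T(5)=8649, T(6)=32805, T(7)=124362, T(8)=471501, T(9)=1787589, T(10)=6777270, T(11)=25694577, T(12)=97415541, T(13)=369330354, T(14)=1400237685; answer 1400237685
Step 3: A2 = 1400237685; d = 2; total draws C(4,2) = 6; favorable C(2,1)*C(2,1) = 4; P = 2/3; answer 2/3

2/3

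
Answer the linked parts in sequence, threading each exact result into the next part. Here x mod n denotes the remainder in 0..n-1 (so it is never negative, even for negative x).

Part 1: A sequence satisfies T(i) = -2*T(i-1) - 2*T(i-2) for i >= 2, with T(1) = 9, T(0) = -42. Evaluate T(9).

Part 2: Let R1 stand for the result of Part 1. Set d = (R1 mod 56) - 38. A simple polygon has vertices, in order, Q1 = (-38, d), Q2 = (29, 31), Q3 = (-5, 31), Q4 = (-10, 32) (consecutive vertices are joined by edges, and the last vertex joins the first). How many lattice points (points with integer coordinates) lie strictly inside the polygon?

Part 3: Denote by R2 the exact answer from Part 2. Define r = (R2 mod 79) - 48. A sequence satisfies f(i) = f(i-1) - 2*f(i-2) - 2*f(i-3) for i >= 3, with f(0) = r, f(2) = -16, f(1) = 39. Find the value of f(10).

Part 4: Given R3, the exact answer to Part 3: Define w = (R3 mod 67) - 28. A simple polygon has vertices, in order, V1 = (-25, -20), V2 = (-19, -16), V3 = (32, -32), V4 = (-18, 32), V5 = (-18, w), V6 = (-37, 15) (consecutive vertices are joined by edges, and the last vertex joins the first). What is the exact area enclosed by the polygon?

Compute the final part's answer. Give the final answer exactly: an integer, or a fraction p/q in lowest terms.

Part 1: T(2) = -2*(9) - 2*(-42) = 66; iterating: T(2)=66, T(3)=-150, T(4)=168, T(5)=-36, T(6)=-264, T(7)=600, T(8)=-672, T(9)=144; answer 144
Part 2: R1 = 144; d = -6; cross terms: (-38*31 - 29*-6)=-1004, (29*31 - -5*31)=1054, (-5*32 - -10*31)=150, (-10*-6 - -38*32)=1276; twice the area = |1476| = 1476; area = 738; boundary points = 1 + 34 + 1 + 2 = 38; strictly interior points = area - boundary/2 + 1 = 720; answer 720
Part 3: R2 = 720; r = -39; f(3) = 1*(-16) - 2*(39) - 2*(-39) = -16; iterating: f(3)=-16, f(4)=-62, f(5)=2, f(6)=158, f(7)=278, f(8)=-42, f(9)=-914, f(10)=-1386; answer -1386
Part 4: R3 = -1386; w = -7; cross terms: (-25*-16 - -19*-20)=20, (-19*-32 - 32*-16)=1120, (32*32 - -18*-32)=448, (-18*-7 - -18*32)=702, (-18*15 - -37*-7)=-529, (-37*-20 - -25*15)=1115; twice the area = |2876| = 2876; area = 1438; answer 1438

1438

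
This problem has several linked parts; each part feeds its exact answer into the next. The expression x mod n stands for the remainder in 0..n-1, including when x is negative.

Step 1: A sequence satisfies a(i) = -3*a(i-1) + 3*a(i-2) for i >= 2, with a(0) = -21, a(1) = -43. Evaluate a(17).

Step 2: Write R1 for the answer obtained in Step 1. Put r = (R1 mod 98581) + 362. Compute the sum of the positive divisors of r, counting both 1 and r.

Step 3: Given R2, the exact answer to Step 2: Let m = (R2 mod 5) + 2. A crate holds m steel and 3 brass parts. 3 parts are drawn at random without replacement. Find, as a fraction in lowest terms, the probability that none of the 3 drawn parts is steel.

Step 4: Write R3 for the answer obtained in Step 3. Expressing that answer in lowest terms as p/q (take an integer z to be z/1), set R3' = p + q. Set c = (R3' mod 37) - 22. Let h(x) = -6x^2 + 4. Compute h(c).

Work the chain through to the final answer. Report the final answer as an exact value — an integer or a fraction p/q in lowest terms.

-2

Step 1: a(2) = -3*(-43) + 3*(-21) = 66; iterating: a(2)=66, a(3)=-327, a(4)=1179, a(5)=-4518, a(6)=17091, a(7)=-64827, a(8)=245754, a(9)=-931743, a(10)=3532491, a(11)=-13392702, a(12)=50775579, a(13)=-192504843, a(14)=729841266, a(15)=-2767038327, a(16)=10490638779, a(17)=-39773031318; answer -39773031318
Step 2: R1 = -39773031318; r = 64980; 64980 = 2^2 * 3^2 * 5 * 19^2; sigma = (1 + 2 + 4) * (1 + 3 + 9) * (1 + 5) * (1 + 19 + 361) = 7 * 13 * 6 * 381 = 208026; answer 208026
Step 3: R2 = 208026; m = 3; total draws C(6,3) = 20; favorable C(3,3) = 1; P = 1/20; answer 1/20
Step 4: R3 = 1/20; threaded value p + q = 21; c = -1; -6*(-1)^2 + 4 = (-6) + (4) = -2; answer -2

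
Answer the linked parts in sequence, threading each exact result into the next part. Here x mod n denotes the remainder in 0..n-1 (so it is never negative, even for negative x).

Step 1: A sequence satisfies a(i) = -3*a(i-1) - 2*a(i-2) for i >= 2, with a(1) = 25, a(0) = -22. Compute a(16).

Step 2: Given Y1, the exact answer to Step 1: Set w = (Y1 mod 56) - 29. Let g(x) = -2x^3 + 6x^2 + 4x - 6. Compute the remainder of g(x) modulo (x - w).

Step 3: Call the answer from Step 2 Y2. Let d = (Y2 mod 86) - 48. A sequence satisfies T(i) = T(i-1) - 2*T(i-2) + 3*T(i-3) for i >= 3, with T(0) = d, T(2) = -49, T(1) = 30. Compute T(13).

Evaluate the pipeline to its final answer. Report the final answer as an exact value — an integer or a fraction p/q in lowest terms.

3711

Step 1: a(2) = -3*(25) - 2*(-22) = -31; iterating: a(2)=-31, a(3)=43, a(4)=-67, a(5)=115, a(6)=-211, a(7)=403, a(8)=-787, a(9)=1555, a(10)=-3091, a(11)=6163, a(12)=-12307, a(13)=24595, a(14)=-49171, a(15)=98323, a(16)=-196627; answer -196627
Step 2: Y1 = -196627; w = 16; remainder = value at the root: -2*(16)^3 + 6*(16)^2 + 4*(16)^1 - 6 = (-8192) + (1536) + (64) + (-6) = -6598; answer -6598
Step 3: Y2 = -6598; d = -24; T(3) = 1*(-49) - 2*(30) + 3*(-24) = -181; iterating: T(3)=-181, T(4)=7, T(5)=222, T(6)=-335, T(7)=-758, T(8)=578, T(9)=1089, T(10)=-2341, T(11)=-2785, T(12)=5164, T(13)=3711; answer 3711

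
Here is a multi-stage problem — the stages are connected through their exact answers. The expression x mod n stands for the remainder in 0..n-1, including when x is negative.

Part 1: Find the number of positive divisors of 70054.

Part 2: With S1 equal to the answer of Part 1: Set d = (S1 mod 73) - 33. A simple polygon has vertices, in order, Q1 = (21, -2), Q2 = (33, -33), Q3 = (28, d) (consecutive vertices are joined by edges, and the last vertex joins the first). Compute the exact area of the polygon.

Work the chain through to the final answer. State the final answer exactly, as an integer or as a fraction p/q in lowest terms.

107/2

Part 1: 70054 = 2 * 35027; number of divisors = (1+1) * (1+1) = 4; answer 4
Part 2: S1 = 4; d = -29; cross terms: (21*-33 - 33*-2)=-627, (33*-29 - 28*-33)=-33, (28*-2 - 21*-29)=553; twice the area = |-107| = 107; area = 107/2; answer 107/2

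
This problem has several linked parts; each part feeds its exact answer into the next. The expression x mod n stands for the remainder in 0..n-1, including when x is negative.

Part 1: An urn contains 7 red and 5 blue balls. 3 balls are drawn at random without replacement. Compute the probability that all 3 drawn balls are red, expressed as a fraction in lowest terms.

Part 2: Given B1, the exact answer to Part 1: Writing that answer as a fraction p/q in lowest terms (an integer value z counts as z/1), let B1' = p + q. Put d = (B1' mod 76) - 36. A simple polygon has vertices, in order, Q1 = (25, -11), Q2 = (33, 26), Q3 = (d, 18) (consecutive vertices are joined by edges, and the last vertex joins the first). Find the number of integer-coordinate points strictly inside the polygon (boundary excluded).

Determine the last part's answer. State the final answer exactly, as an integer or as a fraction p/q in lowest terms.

300

Part 1: total draws C(12,3) = 220; favorable C(7,3) = 35; P = 7/44; answer 7/44
Part 2: B1 = 7/44; threaded value p + q = 51; d = 15; cross terms: (25*26 - 33*-11)=1013, (33*18 - 15*26)=204, (15*-11 - 25*18)=-615; twice the area = |602| = 602; area = 301; boundary points = 1 + 2 + 1 = 4; strictly interior points = area - boundary/2 + 1 = 300; answer 300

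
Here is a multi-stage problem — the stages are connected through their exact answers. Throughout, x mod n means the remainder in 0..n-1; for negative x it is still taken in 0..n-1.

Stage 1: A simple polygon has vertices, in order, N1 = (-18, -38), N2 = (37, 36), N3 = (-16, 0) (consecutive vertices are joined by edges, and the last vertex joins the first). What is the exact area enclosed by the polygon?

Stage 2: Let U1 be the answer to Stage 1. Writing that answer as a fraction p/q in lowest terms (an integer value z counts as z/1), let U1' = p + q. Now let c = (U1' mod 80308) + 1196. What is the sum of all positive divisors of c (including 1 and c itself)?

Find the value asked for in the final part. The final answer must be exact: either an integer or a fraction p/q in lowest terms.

4080

Stage 1: cross terms: (-18*36 - 37*-38)=758, (37*0 - -16*36)=576, (-16*-38 - -18*0)=608; twice the area = |1942| = 1942; area = 971; answer 971
Stage 2: U1 = 971; threaded value p + q = 972; c = 2168; 2168 = 2^3 * 271; sigma = (1 + 2 + 4 + 8) * (1 + 271) = 15 * 272 = 4080; answer 4080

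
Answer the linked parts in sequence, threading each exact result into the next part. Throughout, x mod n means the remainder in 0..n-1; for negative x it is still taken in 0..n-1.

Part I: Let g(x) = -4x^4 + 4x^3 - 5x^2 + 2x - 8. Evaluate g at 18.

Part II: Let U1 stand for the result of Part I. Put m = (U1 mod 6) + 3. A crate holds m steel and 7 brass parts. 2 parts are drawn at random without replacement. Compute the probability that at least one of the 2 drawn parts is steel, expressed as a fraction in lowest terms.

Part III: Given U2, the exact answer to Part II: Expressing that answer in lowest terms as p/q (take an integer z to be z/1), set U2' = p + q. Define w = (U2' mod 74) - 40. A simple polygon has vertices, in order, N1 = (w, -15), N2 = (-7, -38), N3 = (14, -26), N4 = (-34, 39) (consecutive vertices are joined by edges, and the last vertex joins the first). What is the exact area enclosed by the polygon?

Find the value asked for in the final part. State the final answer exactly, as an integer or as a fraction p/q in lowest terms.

Part I: -4*(18)^4 + 4*(18)^3 - 5*(18)^2 + 2*(18)^1 - 8 = (-419904) + (23328) + (-1620) + (36) + (-8) = -398168; answer -398168
Part II: U1 = -398168; m = 7; total draws C(14,2) = 91; complement C(7,2) = 21; favorable 91 - 21 = 70; P = 10/13; answer 10/13
Part III: U2 = 10/13; threaded value p + q = 23; w = -17; cross terms: (-17*-38 - -7*-15)=541, (-7*-26 - 14*-38)=714, (14*39 - -34*-26)=-338, (-34*-15 - -17*39)=1173; twice the area = |2090| = 2090; area = 1045; answer 1045

1045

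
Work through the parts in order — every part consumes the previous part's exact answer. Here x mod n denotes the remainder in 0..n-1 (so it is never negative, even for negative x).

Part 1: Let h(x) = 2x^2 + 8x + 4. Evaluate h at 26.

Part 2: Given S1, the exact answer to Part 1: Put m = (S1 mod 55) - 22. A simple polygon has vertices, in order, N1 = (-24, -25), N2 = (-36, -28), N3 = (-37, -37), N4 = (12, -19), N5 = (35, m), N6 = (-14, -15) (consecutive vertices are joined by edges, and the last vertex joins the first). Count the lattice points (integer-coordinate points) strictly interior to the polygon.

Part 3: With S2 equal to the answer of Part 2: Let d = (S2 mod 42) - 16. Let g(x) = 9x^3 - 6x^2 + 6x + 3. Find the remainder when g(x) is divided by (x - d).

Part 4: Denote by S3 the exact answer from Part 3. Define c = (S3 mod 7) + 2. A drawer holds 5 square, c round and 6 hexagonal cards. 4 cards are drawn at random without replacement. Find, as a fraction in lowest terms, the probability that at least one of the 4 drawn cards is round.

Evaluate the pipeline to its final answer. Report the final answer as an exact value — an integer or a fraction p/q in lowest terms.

7/13

Part 1: 2*(26)^2 + 8*(26)^1 + 4 = (1352) + (208) + (4) = 1564; answer 1564
Part 2: S1 = 1564; m = 2; cross terms: (-24*-28 - -36*-25)=-228, (-36*-37 - -37*-28)=296, (-37*-19 - 12*-37)=1147, (12*2 - 35*-19)=689, (35*-15 - -14*2)=-497, (-14*-25 - -24*-15)=-10; twice the area = |1397| = 1397; area = 1397/2; boundary points = 3 + 1 + 1 + 1 + 1 + 10 = 17; strictly interior points = area - boundary/2 + 1 = 691; answer 691
Part 3: S2 = 691; d = 3; remainder = value at the root: 9*(3)^3 - 6*(3)^2 + 6*(3)^1 + 3 = (243) + (-54) + (18) + (3) = 210; answer 210
Part 4: S3 = 210; c = 2; total draws C(13,4) = 715; complement C(11,4) = 330; favorable 715 - 330 = 385; P = 7/13; answer 7/13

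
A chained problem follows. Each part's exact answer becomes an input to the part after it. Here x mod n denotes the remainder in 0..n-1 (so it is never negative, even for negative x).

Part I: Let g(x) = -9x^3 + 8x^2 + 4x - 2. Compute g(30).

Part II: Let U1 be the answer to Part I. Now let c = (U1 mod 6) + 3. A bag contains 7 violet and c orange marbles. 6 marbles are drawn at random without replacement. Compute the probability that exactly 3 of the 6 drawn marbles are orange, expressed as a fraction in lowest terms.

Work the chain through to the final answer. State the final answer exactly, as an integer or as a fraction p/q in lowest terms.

175/429

Part I: -9*(30)^3 + 8*(30)^2 + 4*(30)^1 - 2 = (-243000) + (7200) + (120) + (-2) = -235682; answer -235682
Part II: U1 = -235682; c = 7; total draws C(14,6) = 3003; favorable C(7,3)*C(7,3) = 1225; P = 175/429; answer 175/429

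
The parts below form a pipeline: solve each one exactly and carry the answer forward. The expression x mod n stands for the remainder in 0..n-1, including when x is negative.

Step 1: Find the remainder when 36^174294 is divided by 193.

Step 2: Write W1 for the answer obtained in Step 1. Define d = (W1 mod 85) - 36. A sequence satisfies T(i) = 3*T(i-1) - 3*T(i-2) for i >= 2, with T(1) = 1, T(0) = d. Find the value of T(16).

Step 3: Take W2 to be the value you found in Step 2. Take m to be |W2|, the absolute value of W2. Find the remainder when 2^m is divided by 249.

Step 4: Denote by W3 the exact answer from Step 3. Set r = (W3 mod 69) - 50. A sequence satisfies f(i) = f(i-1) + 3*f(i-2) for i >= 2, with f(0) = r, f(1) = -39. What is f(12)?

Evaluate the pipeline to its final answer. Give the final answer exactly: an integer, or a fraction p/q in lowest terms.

Step 1: squarings mod 193: 36^1=36, 36^2=138, 36^4=130, 36^8=109, 36^16=108, 36^32=84, 36^64=108, 36^128=84, 36^256=108, 36^512=84, 36^1024=108, 36^2048=84, 36^4096=108, 36^8192=84, 36^16384=108, 36^32768=84, 36^65536=108, 36^131072=84; 36^174294 = 36^2 * 36^4 * 36^16 * 36^64 * 36^128 * 36^2048 * 36^8192 * 36^32768 * 36^131072 = 184 (mod 193); answer 184
Step 2: W1 = 184; d = -22; T(2) = 3*(1) - 3*(-22) = 69; iterating: T(2)=69, T(3)=204, T(4)=405, T(5)=603, T(6)=594, T(7)=-27, T(8)=-1863, T(9)=-5508, T(10)=-10935, T(11)=-16281, T(12)=-16038, T(13)=729, T(14)=50301, T(15)=148716, T(16)=295245; answer 295245
Step 3: W2 = 295245; m = 295245; squarings mod 249: 2^1=2, 2^2=4, 2^4=16, 2^8=7, 2^16=49, 2^32=160, 2^64=202, 2^128=217, 2^256=28, 2^512=37, 2^1024=124, 2^2048=187, 2^4096=109, 2^8192=178, 2^16384=61, 2^32768=235, 2^65536=196, 2^131072=70, 2^262144=169; 2^295245 = 2^1 * 2^4 * 2^8 * 2^64 * 2^256 * 2^32768 * 2^262144 = 233 (mod 249); answer 233
Step 4: W3 = 233; r = -24; f(2) = 1*(-39) + 3*(-24) = -111; iterating: f(2)=-111, f(3)=-228, f(4)=-561, f(5)=-1245, f(6)=-2928, f(7)=-6663, f(8)=-15447, f(9)=-35436, f(10)=-81777, f(11)=-188085, f(12)=-433416; answer -433416

-433416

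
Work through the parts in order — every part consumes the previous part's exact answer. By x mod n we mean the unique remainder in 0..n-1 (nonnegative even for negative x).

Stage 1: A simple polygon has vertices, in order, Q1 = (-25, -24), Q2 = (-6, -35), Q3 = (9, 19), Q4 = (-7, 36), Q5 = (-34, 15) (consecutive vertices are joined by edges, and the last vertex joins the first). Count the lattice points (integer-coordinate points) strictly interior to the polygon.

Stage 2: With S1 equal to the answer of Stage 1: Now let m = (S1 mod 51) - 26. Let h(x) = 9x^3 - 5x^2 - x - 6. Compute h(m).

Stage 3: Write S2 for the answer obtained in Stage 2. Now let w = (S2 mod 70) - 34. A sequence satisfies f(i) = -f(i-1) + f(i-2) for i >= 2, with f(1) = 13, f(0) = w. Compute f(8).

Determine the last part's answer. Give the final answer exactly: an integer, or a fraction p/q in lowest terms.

Stage 1: cross terms: (-25*-35 - -6*-24)=731, (-6*19 - 9*-35)=201, (9*36 - -7*19)=457, (-7*15 - -34*36)=1119, (-34*-24 - -25*15)=1191; twice the area = |3699| = 3699; area = 3699/2; boundary points = 1 + 3 + 1 + 3 + 3 = 11; strictly interior points = area - boundary/2 + 1 = 1845; answer 1845
Stage 2: S1 = 1845; m = -17; 9*(-17)^3 - 5*(-17)^2 - 1*(-17)^1 - 6 = (-44217) + (-1445) + (17) + (-6) = -45651; answer -45651
Stage 3: S2 = -45651; w = 25; f(2) = -1*(13) + 1*(25) = 12; iterating: f(2)=12, f(3)=1, f(4)=11, f(5)=-10, f(6)=21, f(7)=-31, f(8)=52; answer 52

52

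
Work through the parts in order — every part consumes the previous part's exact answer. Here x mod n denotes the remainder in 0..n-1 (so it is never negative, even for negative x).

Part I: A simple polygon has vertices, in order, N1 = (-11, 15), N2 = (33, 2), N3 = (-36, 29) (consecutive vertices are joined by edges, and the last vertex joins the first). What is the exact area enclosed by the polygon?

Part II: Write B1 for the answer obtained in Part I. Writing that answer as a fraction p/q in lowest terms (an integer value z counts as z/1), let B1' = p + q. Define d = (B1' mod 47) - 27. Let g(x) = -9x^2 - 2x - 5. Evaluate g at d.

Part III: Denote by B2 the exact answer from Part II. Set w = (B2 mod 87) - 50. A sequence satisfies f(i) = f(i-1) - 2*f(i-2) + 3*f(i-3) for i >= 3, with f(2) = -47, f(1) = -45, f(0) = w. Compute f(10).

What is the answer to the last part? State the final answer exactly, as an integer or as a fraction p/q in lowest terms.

Part I: cross terms: (-11*2 - 33*15)=-517, (33*29 - -36*2)=1029, (-36*15 - -11*29)=-221; twice the area = |291| = 291; area = 291/2; answer 291/2
Part II: B1 = 291/2; threaded value p + q = 293; d = -16; -9*(-16)^2 - 2*(-16)^1 - 5 = (-2304) + (32) + (-5) = -2277; answer -2277
Part III: B2 = -2277; w = 22; f(3) = 1*(-47) - 2*(-45) + 3*(22) = 109; iterating: f(3)=109, f(4)=68, f(5)=-291, f(6)=-100, f(7)=686, f(8)=13, f(9)=-1659, f(10)=373; answer 373

373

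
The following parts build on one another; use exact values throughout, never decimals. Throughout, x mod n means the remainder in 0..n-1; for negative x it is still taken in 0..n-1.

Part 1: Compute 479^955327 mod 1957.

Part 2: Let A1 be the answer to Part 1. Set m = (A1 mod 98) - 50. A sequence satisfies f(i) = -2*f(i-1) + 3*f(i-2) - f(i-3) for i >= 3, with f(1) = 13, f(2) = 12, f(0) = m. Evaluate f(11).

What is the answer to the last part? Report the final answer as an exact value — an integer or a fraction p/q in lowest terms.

Part 1: squarings mod 1957: 479^1=479, 479^2=472, 479^4=1643, 479^8=746, 479^16=728, 479^32=1594, 479^64=650, 479^128=1745, 479^256=1890, 479^512=575, 479^1024=1849, 479^2048=1879, 479^4096=213, 479^8192=358, 479^16384=959, 479^32768=1848, 479^65536=139, 479^131072=1708, 479^262144=1334, 479^524288=643; 479^955327 = 479^1 * 479^2 * 479^4 * 479^8 * 479^16 * 479^32 * 479^128 * 479^256 * 479^512 * 479^4096 * 479^32768 * 479^131072 * 479^262144 * 479^524288 = 408 (mod 1957); answer 408
Part 2: A1 = 408; m = -34; f(3) = -2*(12) + 3*(13) - 1*(-34) = 49; iterating: f(3)=49, f(4)=-75, f(5)=285, f(6)=-844, f(7)=2618, f(8)=-8053, f(9)=24804, f(10)=-76385, f(11)=235235; answer 235235

235235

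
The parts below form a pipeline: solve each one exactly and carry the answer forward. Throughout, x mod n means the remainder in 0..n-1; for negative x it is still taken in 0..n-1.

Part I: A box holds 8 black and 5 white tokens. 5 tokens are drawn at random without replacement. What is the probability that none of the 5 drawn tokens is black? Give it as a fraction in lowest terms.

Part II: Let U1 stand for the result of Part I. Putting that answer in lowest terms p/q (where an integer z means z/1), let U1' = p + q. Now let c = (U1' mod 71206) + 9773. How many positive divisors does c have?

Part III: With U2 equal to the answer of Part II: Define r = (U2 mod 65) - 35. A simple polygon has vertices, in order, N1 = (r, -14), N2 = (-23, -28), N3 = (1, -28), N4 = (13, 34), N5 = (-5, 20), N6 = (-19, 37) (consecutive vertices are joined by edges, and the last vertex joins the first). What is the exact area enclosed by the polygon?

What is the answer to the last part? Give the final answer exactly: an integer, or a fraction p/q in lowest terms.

1762

Part I: total draws C(13,5) = 1287; favorable C(5,5) = 1; P = 1/1287; answer 1/1287
Part II: U1 = 1/1287; threaded value p + q = 1288; c = 11061; 11061 = 3^2 * 1229; number of divisors = (2+1) * (1+1) = 6; answer 6
Part III: U2 = 6; r = -29; cross terms: (-29*-28 - -23*-14)=490, (-23*-28 - 1*-28)=672, (1*34 - 13*-28)=398, (13*20 - -5*34)=430, (-5*37 - -19*20)=195, (-19*-14 - -29*37)=1339; twice the area = |3524| = 3524; area = 1762; answer 1762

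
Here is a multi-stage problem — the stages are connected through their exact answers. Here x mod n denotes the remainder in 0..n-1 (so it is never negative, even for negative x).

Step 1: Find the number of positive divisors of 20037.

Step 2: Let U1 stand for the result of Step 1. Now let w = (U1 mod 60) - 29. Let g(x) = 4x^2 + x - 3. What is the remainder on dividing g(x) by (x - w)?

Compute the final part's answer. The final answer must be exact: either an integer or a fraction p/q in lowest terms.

2472

Step 1: 20037 = 3 * 6679; number of divisors = (1+1) * (1+1) = 4; answer 4
Step 2: U1 = 4; w = -25; remainder = value at the root: 4*(-25)^2 + 1*(-25)^1 - 3 = (2500) + (-25) + (-3) = 2472; answer 2472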